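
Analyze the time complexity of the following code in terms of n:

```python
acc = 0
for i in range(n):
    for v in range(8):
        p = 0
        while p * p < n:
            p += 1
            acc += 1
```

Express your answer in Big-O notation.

Each loop level contributes: n × 1 × √n. Multiplying the contributions gives O(n√n).

Answer: O(n√n)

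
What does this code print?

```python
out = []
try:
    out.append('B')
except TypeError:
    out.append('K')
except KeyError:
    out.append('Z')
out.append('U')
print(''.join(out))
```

Execution trace: 'B' (try body, no exception) → 'U' (after the try/except). Output: BU

Answer: BU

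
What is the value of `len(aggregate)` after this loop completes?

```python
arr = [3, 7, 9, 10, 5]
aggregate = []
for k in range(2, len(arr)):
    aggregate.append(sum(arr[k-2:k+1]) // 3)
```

Number of 3-element averages
`aggregate` takes the values: [] → [6] → [6, 8] → [6, 8, 8]
So `len(aggregate)` = 3

Answer: 3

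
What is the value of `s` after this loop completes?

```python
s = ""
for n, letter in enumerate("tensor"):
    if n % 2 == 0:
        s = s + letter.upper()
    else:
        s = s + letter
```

Uppercase even positions in 'tensor'
`s` takes the values: "" → "T" → "Te" → "TeN" → "TeNs" → "TeNsO" → "TeNsOr"

Answer: "TeNsOr"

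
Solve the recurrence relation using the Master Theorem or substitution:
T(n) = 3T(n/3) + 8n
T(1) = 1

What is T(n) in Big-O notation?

By Master Theorem: a=3, b=3, f(n)=8n. Since log_3(3) = 1 and f(n) = Θ(n^1), Case 2 applies. T(n) = O(n log n).

Answer: O(n log n)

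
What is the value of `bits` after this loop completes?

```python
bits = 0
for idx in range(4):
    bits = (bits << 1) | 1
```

Build 4 consecutive 1-bits: 0b1111
`bits` takes the values: 0 → 1 → 3 → 7 → 15

Answer: 15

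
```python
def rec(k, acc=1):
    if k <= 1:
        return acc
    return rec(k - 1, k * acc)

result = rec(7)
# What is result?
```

Accumulator trace (n, acc): (7, 1) -> (6, 7) -> (5, 42) -> (4, 210) -> (3, 840) -> (2, 2520) -> (1, 5040) -> return 5040

Answer: 5040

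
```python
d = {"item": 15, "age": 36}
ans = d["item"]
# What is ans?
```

Trace:
`d = {"item": 15, "age": 36}` → d = {'item': 15, 'age': 36}
`ans = d["item"]` → ans = 15
So ans = 15

Answer: 15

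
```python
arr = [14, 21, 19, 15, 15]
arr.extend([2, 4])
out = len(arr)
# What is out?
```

Trace:
`arr = [14, 21, 19, 15, 15]` → arr = [14, 21, 19, 15, 15]
`arr.extend([2, 4])` → arr = [14, 21, 19, 15, 15, 2, 4]
`out = len(arr)` → out = 7
So out = 7

Answer: 7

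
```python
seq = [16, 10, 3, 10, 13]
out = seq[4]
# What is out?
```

Trace:
`seq = [16, 10, 3, 10, 13]` → seq = [16, 10, 3, 10, 13]
`out = seq[4]` → out = 13
So out = 13

Answer: 13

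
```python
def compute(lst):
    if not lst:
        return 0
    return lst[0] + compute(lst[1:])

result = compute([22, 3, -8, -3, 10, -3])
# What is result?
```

22 + 3 + (-8) + (-3) + 10 + (-3) + 0 = 21

Answer: 21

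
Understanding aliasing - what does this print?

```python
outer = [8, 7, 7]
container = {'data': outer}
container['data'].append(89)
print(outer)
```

Key concept: dict holds reference to list.
Step by step:
`outer = [8, 7, 7]` → outer = [8, 7, 7]
`container = {'data': outer}` → container = {'data': [8, 7, 7]}
`container['data'].append(89)` → outer = [8, 7, 7, 89]; container = {'data': [8, 7, 7, 89]}
`print(outer)` → prints [8, 7, 7, 89]

Answer: [8, 7, 7, 89]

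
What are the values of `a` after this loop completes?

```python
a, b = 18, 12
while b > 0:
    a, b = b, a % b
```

GCD of 18 and 12
`a` takes the values: 18 → 12 → 6

Answer: 6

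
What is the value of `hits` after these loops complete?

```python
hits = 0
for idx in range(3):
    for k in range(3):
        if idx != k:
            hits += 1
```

3² - 3 (exclude diagonal)
`hits` takes the values: 0 → 1 → 2 → 3 → 4 → 5 → 6

Answer: 6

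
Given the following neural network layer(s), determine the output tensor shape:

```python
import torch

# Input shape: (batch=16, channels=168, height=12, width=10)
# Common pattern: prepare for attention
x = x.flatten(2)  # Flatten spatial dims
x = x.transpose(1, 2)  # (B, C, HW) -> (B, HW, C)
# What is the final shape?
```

Input: (16, 168, 12, 10) -> after flatten(2): (16, 168, 120) -> Output: (16, 120, 168)

Answer: (16, 120, 168)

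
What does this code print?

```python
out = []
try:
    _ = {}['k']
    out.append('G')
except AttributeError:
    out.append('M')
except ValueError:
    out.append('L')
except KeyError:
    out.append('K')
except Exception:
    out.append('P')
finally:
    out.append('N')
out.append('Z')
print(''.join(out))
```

Execution trace: 'K' (except KeyError) → 'N' (finally) → 'Z' (after the try/except). Output: KNZ

Answer: KNZ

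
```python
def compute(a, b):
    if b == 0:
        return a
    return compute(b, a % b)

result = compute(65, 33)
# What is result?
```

compute(65, 33) -> compute(33, 32) -> compute(32, 1) -> compute(1, 0) -> 1

Answer: 1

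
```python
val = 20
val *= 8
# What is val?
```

Trace:
`val = 20` → val = 20
`val *= 8` → val = 160
So val = 160

Answer: 160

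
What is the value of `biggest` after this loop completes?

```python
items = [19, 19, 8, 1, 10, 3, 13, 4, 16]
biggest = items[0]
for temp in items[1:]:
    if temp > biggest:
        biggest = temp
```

Maximum of [19, 19, 8, 1, 10, 3, 13, 4, 16]
`biggest` takes the values: 19

Answer: 19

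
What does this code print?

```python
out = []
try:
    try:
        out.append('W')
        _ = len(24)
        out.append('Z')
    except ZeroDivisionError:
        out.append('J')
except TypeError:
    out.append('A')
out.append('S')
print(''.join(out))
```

Execution trace: 'W' (inner try body) → 'A' (outer except TypeError) → 'S' (after the try/except). Output: WAS

Answer: WAS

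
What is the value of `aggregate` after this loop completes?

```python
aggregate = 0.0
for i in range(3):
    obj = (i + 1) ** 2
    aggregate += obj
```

Sum of squared losses 1² + 2² + ... + 3²
`aggregate` takes the values: 0.0 → 1.0 → 5.0 → 14.0

Answer: 14.0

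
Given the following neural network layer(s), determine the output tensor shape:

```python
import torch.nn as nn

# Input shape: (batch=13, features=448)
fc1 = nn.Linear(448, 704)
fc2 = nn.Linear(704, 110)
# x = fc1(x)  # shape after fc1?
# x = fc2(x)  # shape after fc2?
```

Input: (13, 448) -> after fc1: (13, 704) -> Output: (13, 110)

Answer: (13, 110)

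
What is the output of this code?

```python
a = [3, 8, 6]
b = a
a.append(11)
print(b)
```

Key concept: basic list aliasing.
Step by step:
`a = [3, 8, 6]` → a = [3, 8, 6]
`b = a` → b = [3, 8, 6] (same object as a)
`a.append(11)` → a = [3, 8, 6, 11] (same object as b); b = [3, 8, 6, 11] (same object as a)
`print(b)` → prints [3, 8, 6, 11]

Answer: [3, 8, 6, 11]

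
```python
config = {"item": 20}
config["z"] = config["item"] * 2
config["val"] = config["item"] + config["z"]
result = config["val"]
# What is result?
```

Trace:
`config = {"item": 20}` → config = {'item': 20}
`config["z"] = config["item"] * 2` → config = {'item': 20, 'z': 40}
`config["val"] = config["item"] + config["z"]` → config = {'item': 20, 'z': 40, 'val': 60}
`result = config["val"]` → result = 60
So result = 60

Answer: 60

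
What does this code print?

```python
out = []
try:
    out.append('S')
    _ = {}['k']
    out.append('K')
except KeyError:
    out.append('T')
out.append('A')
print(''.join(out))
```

Execution trace: 'S' (try body) → 'T' (except KeyError) → 'A' (after the try/except). Output: STA

Answer: STA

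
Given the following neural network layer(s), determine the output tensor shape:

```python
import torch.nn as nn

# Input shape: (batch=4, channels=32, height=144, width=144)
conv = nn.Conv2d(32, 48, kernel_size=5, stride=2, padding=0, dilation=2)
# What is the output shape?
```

Input: (4, 32, 144, 144) -> Output: (4, 48, 68, 68)

Answer: (4, 48, 68, 68)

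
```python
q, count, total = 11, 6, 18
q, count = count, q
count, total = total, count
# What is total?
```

Trace:
`q, count, total = 11, 6, 18` → q = 11; count = 6; total = 18
`q, count = count, q` → q = 6; count = 11
`count, total = total, count` → count = 18; total = 11
So total = 11

Answer: 11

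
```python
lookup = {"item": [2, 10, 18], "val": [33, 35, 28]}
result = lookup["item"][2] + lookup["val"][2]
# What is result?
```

Trace:
`lookup = {"item": [2, 10, 18], "val": [33, 35, 28]}` → lookup = {'item': [2, 10, 18], 'val': [33, 35, 28]}
`result = lookup["item"][2] + lookup["val"][2]` → result = 46
So result = 46

Answer: 46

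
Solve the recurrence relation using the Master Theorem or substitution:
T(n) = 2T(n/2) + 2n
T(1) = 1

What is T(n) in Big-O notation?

By Master Theorem: a=2, b=2, f(n)=2n. Since log_2(2) = 1 and f(n) = Θ(n^1), Case 2 applies. T(n) = O(n log n).

Answer: O(n log n)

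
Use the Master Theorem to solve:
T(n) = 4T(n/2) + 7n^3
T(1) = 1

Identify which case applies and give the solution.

a=4, b=2, f(n)=7n^3. log_2(4) = 2. Since c=3 > 2 and the regularity condition holds (4(n/2)^3 = (4/2^3)n^3 with 4/2^3 < 1), Case 3 applies: T(n) = Θ(f(n)) = O(n^3).

Answer: O(n^3) - Case 3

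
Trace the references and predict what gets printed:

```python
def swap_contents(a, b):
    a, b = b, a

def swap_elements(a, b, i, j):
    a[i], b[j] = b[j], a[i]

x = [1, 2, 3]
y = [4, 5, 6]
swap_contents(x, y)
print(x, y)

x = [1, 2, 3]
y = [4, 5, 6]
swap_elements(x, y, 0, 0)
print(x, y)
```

Key concept: parameter rebinding vs mutation.
Step by step:
`x = [1, 2, 3]` → x = [1, 2, 3]
`y = [4, 5, 6]` → y = [4, 5, 6]
`swap_contents(x, y)` → no visible change to tracked variables
`print(x, y)` → prints [1, 2, 3] [4, 5, 6]
`x = [1, 2, 3]` → x = [1, 2, 3]
`y = [4, 5, 6]` → y = [4, 5, 6]
`swap_elements(x, y, 0, 0)` → x = [4, 2, 3]; y = [1, 5, 6]
`print(x, y)` → prints [4, 2, 3] [1, 5, 6]

Answer:
[1, 2, 3] [4, 5, 6]
[4, 2, 3] [1, 5, 6]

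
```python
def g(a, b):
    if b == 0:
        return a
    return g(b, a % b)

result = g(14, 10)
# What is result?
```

g(14, 10) -> g(10, 4) -> g(4, 2) -> g(2, 0) -> 2

Answer: 2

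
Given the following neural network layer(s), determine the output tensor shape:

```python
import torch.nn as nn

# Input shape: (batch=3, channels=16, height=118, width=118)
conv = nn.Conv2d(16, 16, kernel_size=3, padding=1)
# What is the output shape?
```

Input: (3, 16, 118, 118) -> Output: (3, 16, 118, 118)

Answer: (3, 16, 118, 118)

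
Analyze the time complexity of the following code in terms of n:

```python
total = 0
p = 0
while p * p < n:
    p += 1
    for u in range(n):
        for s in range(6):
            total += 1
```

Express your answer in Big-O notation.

Each loop level contributes: √n × n × 1. Multiplying the contributions gives O(n√n).

Answer: O(n√n)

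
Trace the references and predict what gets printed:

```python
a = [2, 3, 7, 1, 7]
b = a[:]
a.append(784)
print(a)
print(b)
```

Key concept: slice [:] creates copy.
Step by step:
`a = [2, 3, 7, 1, 7]` → a = [2, 3, 7, 1, 7]
`b = a[:]` → b = [2, 3, 7, 1, 7]
`a.append(784)` → a = [2, 3, 7, 1, 7, 784]
`print(a)` → prints [2, 3, 7, 1, 7, 784]
`print(b)` → prints [2, 3, 7, 1, 7]

Answer:
[2, 3, 7, 1, 7, 784]
[2, 3, 7, 1, 7]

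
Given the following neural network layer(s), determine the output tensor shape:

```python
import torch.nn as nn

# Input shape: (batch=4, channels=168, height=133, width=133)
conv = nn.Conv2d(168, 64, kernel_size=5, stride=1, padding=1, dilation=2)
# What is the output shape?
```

Input: (4, 168, 133, 133) -> Output: (4, 64, 127, 127)

Answer: (4, 64, 127, 127)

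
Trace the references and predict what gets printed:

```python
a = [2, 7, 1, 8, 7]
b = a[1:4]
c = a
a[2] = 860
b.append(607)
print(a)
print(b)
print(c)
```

Key concept: slice vs alias.
Step by step:
`a = [2, 7, 1, 8, 7]` → a = [2, 7, 1, 8, 7]
`b = a[1:4]` → b = [7, 1, 8]
`c = a` → c = [2, 7, 1, 8, 7] (same object as a)
`a[2] = 860` → a = [2, 7, 860, 8, 7] (same object as c); c = [2, 7, 860, 8, 7] (same object as a)
`b.append(607)` → b = [7, 1, 8, 607]
`print(a)` → prints [2, 7, 860, 8, 7]
`print(b)` → prints [7, 1, 8, 607]
`print(c)` → prints [2, 7, 860, 8, 7]

Answer:
[2, 7, 860, 8, 7]
[7, 1, 8, 607]
[2, 7, 860, 8, 7]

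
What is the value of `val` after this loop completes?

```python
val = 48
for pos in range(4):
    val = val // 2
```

Halve 4 times: 48 // 2^4 = 3
`val` takes the values: 48 → 24 → 12 → 6 → 3

Answer: 3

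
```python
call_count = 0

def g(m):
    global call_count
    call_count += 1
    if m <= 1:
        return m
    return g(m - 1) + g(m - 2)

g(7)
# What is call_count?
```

Calls(m) = 1 + Calls(m-1) + Calls(m-2); Calls(0)=Calls(1)=1. For m=7 this gives 41.

Answer: 41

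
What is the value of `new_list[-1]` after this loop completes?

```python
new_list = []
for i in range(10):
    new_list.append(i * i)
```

Last element of squares 0 to 9
`new_list` takes the values: [] → [0] → [0, 1] → [0, 1, 4] → [0, 1, 4, 9] → [0, 1, 4, 9, 16] → [0, 1, 4, 9, 16, 25] → [0, 1, 4, 9, 16, 25, 36] → [0, 1, 4, 9, 16, 25, 36, 49] → [0, 1, 4, 9, 16, 25, 36, 49, 64] → [0, 1, 4, 9, 16, 25, 36, 49, 64, 81]
So `new_list[-1]` = 81

Answer: 81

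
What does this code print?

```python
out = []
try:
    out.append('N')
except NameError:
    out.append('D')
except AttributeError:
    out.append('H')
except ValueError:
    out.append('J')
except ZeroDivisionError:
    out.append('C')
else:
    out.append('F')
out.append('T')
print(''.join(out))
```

Execution trace: 'N' (try body, no exception) → 'F' (else) → 'T' (after the try/except). Output: NFT

Answer: NFT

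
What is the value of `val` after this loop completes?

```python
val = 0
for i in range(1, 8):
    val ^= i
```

XOR of 1 to 7
`val` takes the values: 0 → 1 → 3 → 0 → 4 → 1 → 7 → 0

Answer: 0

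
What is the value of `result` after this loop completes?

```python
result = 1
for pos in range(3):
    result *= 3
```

3^3 = 27
`result` takes the values: 1 → 3 → 9 → 27

Answer: 27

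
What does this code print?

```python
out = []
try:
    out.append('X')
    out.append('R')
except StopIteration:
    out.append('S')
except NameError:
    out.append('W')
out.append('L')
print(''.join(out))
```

Execution trace: 'X' (try body) → 'R' (try body, no exception) → 'L' (after the try/except). Output: XRL

Answer: XRL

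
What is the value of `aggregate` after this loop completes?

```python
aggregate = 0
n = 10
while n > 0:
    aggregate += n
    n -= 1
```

Sum 10 down to 1
`aggregate` takes the values: 0 → 10 → 19 → 27 → 34 → 40 → 45 → 49 → 52 → 54 → 55

Answer: 55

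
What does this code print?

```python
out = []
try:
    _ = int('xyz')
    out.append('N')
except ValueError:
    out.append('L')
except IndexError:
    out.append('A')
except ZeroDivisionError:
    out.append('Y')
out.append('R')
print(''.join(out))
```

Execution trace: 'L' (except ValueError) → 'R' (after the try/except). Output: LR

Answer: LR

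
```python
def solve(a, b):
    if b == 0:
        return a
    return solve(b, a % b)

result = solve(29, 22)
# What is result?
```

solve(29, 22) -> solve(22, 7) -> solve(7, 1) -> solve(1, 0) -> 1

Answer: 1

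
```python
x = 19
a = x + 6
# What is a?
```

Trace:
`x = 19` → x = 19
`a = x + 6` → a = 25
So a = 25

Answer: 25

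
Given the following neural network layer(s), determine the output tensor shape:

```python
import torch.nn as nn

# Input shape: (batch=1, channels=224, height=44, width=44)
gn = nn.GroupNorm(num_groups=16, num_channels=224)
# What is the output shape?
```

Input: (1, 224, 44, 44) -> Output: (1, 224, 44, 44)

Answer: (1, 224, 44, 44)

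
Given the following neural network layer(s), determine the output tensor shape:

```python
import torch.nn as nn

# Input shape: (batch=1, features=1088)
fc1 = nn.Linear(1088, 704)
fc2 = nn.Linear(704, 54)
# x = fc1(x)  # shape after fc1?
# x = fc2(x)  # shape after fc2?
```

Input: (1, 1088) -> after fc1: (1, 704) -> Output: (1, 54)

Answer: (1, 54)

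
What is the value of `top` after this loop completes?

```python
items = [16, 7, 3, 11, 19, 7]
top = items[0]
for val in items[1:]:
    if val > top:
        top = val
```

Maximum of [16, 7, 3, 11, 19, 7]
`top` takes the values: 16 → 19

Answer: 19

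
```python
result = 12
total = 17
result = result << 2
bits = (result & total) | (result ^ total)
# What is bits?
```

Trace:
`result = 12` → result = 12
`total = 17` → total = 17
`result = result << 2` → result = 48
`bits = (result & total) | (result ^ total)` → bits = 49
So bits = 49

Answer: 49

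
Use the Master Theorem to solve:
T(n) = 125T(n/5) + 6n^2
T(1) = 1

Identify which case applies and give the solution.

a=125, b=5, f(n)=6n^2. log_5(125) = 3. Since c=2 < 3, Case 1 applies: T(n) = Θ(n^log_b(a)) = O(n^3).

Answer: O(n^3) - Case 1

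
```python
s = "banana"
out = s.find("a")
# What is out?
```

Trace:
`s = "banana"` → s = 'banana'
`out = s.find("a")` → out = 1
So out = 1

Answer: 1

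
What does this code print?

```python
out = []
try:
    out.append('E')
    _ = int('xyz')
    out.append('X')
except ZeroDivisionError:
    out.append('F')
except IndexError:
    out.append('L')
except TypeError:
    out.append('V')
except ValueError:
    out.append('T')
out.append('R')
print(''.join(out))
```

Execution trace: 'E' (try body) → 'T' (except ValueError) → 'R' (after the try/except). Output: ETR

Answer: ETR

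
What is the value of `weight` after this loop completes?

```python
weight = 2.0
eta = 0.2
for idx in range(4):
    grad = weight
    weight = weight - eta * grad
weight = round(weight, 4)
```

Gradient descent: w = 2.0 * (1 - 0.2)^4
`weight` takes the values: 2.0 → 1.6 → 1.28 → 1.024 → 0.8192

Answer: 0.8192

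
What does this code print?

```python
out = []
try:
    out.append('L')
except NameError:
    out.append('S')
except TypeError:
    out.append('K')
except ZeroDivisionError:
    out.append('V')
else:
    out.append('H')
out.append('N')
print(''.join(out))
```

Execution trace: 'L' (try body, no exception) → 'H' (else) → 'N' (after the try/except). Output: LHN

Answer: LHN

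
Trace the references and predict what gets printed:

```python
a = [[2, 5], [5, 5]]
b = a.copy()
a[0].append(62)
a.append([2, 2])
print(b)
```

Key concept: shallow copy with nested lists.
Step by step:
`a = [[2, 5], [5, 5]]` → a = [[2, 5], [5, 5]]
`b = a.copy()` → b = [[2, 5], [5, 5]]
`a[0].append(62)` → a = [[2, 5, 62], [5, 5]]; b = [[2, 5, 62], [5, 5]]
`a.append([2, 2])` → a = [[2, 5, 62], [5, 5], [2, 2]]
`print(b)` → prints [[2, 5, 62], [5, 5]]

Answer: [[2, 5, 62], [5, 5]]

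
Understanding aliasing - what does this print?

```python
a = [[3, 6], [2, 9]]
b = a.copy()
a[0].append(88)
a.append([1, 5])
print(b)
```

Key concept: shallow copy with nested lists.
Step by step:
`a = [[3, 6], [2, 9]]` → a = [[3, 6], [2, 9]]
`b = a.copy()` → b = [[3, 6], [2, 9]]
`a[0].append(88)` → a = [[3, 6, 88], [2, 9]]; b = [[3, 6, 88], [2, 9]]
`a.append([1, 5])` → a = [[3, 6, 88], [2, 9], [1, 5]]
`print(b)` → prints [[3, 6, 88], [2, 9]]

Answer: [[3, 6, 88], [2, 9]]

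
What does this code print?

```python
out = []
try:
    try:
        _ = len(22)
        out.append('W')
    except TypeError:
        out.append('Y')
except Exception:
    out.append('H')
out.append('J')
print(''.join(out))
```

Execution trace: 'Y' (inner except TypeError) → 'J' (after the try/except). Output: YJ

Answer: YJ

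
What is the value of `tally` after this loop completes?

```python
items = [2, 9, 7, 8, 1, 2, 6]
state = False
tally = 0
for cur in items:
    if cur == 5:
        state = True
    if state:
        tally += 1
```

Count elements after first 5 in [2, 9, 7, 8, 1, 2, 6]
`tally` takes the values: 0

Answer: 0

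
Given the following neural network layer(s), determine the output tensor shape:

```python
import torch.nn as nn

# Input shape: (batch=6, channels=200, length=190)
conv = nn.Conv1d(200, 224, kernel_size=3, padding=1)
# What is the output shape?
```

Input: (6, 200, 190) -> Output: (6, 224, 190)

Answer: (6, 224, 190)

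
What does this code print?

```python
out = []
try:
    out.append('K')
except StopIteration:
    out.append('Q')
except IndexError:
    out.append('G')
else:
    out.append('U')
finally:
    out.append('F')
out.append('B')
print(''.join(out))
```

Execution trace: 'K' (try body, no exception) → 'U' (else) → 'F' (finally) → 'B' (after the try/except). Output: KUFB

Answer: KUFB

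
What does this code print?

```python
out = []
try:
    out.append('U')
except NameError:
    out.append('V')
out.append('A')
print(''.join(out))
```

Execution trace: 'U' (try body, no exception) → 'A' (after the try/except). Output: UA

Answer: UA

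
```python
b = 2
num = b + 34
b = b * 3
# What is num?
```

Trace:
`b = 2` → b = 2
`num = b + 34` → num = 36
`b = b * 3` → b = 6
So num = 36

Answer: 36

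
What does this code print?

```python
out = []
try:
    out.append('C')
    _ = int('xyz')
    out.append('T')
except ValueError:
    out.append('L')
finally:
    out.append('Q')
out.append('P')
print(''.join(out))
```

Execution trace: 'C' (try body) → 'L' (except ValueError) → 'Q' (finally) → 'P' (after the try/except). Output: CLQP

Answer: CLQP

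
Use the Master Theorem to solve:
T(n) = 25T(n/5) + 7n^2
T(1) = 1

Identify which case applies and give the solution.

a=25, b=5, f(n)=7n^2. log_5(25) = 2. Since c=2 = 2, Case 2 applies: T(n) = Θ(n^log_b(a) · log n) = O(n^2 log n).

Answer: O(n^2 log n) - Case 2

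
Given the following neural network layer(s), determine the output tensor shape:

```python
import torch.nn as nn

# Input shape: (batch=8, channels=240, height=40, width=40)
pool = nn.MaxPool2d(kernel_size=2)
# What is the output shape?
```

Input: (8, 240, 40, 40) -> Output: (8, 240, 20, 20)

Answer: (8, 240, 20, 20)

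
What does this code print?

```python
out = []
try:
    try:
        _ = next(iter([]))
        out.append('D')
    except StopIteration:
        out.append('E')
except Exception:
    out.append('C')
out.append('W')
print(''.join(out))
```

Execution trace: 'E' (inner except StopIteration) → 'W' (after the try/except). Output: EW

Answer: EW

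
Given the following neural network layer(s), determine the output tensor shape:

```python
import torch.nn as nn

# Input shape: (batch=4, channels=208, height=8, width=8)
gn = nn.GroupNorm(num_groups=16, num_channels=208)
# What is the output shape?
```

Input: (4, 208, 8, 8) -> Output: (4, 208, 8, 8)

Answer: (4, 208, 8, 8)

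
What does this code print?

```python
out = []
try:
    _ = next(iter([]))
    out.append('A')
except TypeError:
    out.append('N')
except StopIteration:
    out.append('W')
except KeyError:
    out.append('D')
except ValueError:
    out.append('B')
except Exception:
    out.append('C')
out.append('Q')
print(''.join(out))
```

Execution trace: 'W' (except StopIteration) → 'Q' (after the try/except). Output: WQ

Answer: WQ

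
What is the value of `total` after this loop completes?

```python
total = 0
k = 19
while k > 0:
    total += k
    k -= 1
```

Sum 19 down to 1
`total` takes the values: 0 → 19 → 37 → 54 → 70 → 85 → 99 → 112 → 124 → 135 → 145 → 154 → 162 → 169 → 175 → 180 → 184 → 187 → 189 → 190

Answer: 190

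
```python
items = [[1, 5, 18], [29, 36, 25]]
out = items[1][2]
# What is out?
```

Trace:
`items = [[1, 5, 18], [29, 36, 25]]` → items = [[1, 5, 18], [29, 36, 25]]
`out = items[1][2]` → out = 25
So out = 25

Answer: 25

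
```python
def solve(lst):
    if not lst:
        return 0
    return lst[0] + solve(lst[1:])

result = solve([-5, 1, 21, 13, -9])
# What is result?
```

(-5) + 1 + 21 + 13 + (-9) + 0 = 21

Answer: 21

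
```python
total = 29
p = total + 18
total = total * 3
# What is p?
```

Trace:
`total = 29` → total = 29
`p = total + 18` → p = 47
`total = total * 3` → total = 87
So p = 47

Answer: 47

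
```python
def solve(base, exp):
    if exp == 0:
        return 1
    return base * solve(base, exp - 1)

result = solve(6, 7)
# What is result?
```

solve(6, 7) = 6 * 6 * 6 * 6 * 6 * 6 * 6 = 279936

Answer: 279936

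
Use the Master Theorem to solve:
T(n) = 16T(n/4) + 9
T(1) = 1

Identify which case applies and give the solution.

a=16, b=4, f(n)=9. log_4(16) = 2. Since c=0 < 2, Case 1 applies: T(n) = Θ(n^log_b(a)) = O(n^2).

Answer: O(n^2) - Case 1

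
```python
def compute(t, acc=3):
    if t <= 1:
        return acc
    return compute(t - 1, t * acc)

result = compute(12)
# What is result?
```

Accumulator trace (n, acc): (12, 3) -> (11, 36) -> (10, 396) -> (9, 3960) -> (8, 35640) -> (7, 285120) -> (6, 1995840) -> (5, 11975040) -> (4, 59875200) -> (3, 239500800) -> (2, 718502400) -> (1, 1437004800) -> return 1437004800

Answer: 1437004800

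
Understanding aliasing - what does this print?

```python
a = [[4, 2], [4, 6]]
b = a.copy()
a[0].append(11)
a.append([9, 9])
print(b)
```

Key concept: shallow copy with nested lists.
Step by step:
`a = [[4, 2], [4, 6]]` → a = [[4, 2], [4, 6]]
`b = a.copy()` → b = [[4, 2], [4, 6]]
`a[0].append(11)` → a = [[4, 2, 11], [4, 6]]; b = [[4, 2, 11], [4, 6]]
`a.append([9, 9])` → a = [[4, 2, 11], [4, 6], [9, 9]]
`print(b)` → prints [[4, 2, 11], [4, 6]]

Answer: [[4, 2, 11], [4, 6]]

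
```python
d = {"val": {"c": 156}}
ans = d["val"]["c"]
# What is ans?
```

Trace:
`d = {"val": {"c": 156}}` → d = {'val': {'c': 156}}
`ans = d["val"]["c"]` → ans = 156
So ans = 156

Answer: 156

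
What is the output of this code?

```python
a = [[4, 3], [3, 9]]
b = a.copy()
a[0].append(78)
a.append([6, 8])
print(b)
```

Key concept: shallow copy with nested lists.
Step by step:
`a = [[4, 3], [3, 9]]` → a = [[4, 3], [3, 9]]
`b = a.copy()` → b = [[4, 3], [3, 9]]
`a[0].append(78)` → a = [[4, 3, 78], [3, 9]]; b = [[4, 3, 78], [3, 9]]
`a.append([6, 8])` → a = [[4, 3, 78], [3, 9], [6, 8]]
`print(b)` → prints [[4, 3, 78], [3, 9]]

Answer: [[4, 3, 78], [3, 9]]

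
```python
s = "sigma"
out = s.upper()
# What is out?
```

Trace:
`s = "sigma"` → s = 'sigma'
`out = s.upper()` → out = 'SIGMA'
So out = 'SIGMA'

Answer: 'SIGMA'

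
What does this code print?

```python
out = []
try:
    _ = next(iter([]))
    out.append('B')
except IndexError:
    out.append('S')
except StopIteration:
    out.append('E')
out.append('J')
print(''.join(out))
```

Execution trace: 'E' (except StopIteration) → 'J' (after the try/except). Output: EJ

Answer: EJ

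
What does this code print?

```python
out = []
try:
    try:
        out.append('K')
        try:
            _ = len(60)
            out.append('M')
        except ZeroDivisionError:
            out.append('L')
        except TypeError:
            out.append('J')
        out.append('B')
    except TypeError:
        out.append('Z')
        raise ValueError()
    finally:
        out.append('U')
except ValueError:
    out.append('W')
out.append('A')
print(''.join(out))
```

Execution trace: 'K' (try body) → 'J' (inner except TypeError) → 'B' (try body, no exception) → 'U' (finally) → 'A' (after the try/except). Output: KJBUA

Answer: KJBUA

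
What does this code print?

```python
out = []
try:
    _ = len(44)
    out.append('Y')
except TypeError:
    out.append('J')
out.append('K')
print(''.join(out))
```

Execution trace: 'J' (except TypeError) → 'K' (after the try/except). Output: JK

Answer: JK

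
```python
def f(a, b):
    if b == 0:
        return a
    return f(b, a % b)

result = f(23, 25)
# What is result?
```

f(23, 25) -> f(25, 23) -> f(23, 2) -> f(2, 1) -> f(1, 0) -> 1

Answer: 1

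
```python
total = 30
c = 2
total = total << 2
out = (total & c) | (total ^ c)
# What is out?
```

Trace:
`total = 30` → total = 30
`c = 2` → c = 2
`total = total << 2` → total = 120
`out = (total & c) | (total ^ c)` → out = 122
So out = 122

Answer: 122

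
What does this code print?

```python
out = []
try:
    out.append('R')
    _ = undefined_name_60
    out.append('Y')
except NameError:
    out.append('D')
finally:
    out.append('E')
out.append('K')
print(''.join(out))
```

Execution trace: 'R' (try body) → 'D' (except NameError) → 'E' (finally) → 'K' (after the try/except). Output: RDEK

Answer: RDEK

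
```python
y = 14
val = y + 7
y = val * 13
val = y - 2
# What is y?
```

Trace:
`y = 14` → y = 14
`val = y + 7` → val = 21
`y = val * 13` → y = 273
`val = y - 2` → val = 271
So y = 273

Answer: 273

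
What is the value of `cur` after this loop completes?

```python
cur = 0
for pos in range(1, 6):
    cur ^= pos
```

XOR of 1 to 5
`cur` takes the values: 0 → 1 → 3 → 0 → 4 → 1

Answer: 1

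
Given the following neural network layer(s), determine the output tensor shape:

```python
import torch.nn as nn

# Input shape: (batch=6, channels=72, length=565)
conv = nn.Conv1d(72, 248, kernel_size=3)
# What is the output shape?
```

Input: (6, 72, 565) -> Output: (6, 248, 563)

Answer: (6, 248, 563)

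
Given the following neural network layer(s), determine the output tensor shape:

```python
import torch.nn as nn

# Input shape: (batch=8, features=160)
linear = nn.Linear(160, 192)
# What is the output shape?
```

Input: (8, 160) -> Output: (8, 192)

Answer: (8, 192)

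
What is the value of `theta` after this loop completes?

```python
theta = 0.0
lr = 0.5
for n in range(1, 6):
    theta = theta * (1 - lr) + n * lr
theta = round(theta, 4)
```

Moving average with lr=0.5
`theta` takes the values: 0.0 → 0.5 → 1.25 → 2.125 → 3.0625 → 4.03125 → 4.0312

Answer: 4.0312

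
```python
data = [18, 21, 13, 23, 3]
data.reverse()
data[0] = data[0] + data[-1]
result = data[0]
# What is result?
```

Trace:
`data = [18, 21, 13, 23, 3]` → data = [18, 21, 13, 23, 3]
`data.reverse()` → data = [3, 23, 13, 21, 18]
`data[0] = data[0] + data[-1]` → data = [21, 23, 13, 21, 18]
`result = data[0]` → result = 21
So result = 21

Answer: 21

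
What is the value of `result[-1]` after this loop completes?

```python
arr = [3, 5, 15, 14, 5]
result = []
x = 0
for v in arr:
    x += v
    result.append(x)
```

Cumulative sum ends at 42
`result` takes the values: [] → [3] → [3, 8] → [3, 8, 23] → [3, 8, 23, 37] → [3, 8, 23, 37, 42]
So `result[-1]` = 42

Answer: 42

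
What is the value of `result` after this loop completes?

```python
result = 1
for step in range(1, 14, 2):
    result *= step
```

Product of 1, 3, 5, ... up to 13
`result` takes the values: 1 → 3 → 15 → 105 → 945 → 10395 → 135135

Answer: 135135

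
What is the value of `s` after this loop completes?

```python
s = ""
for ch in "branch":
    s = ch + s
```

Reverse 'branch'
`s` takes the values: "" → "b" → "rb" → "arb" → "narb" → "cnarb" → "hcnarb"

Answer: "hcnarb"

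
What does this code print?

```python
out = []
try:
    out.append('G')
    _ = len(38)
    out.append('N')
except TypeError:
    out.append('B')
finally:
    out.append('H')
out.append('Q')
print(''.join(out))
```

Execution trace: 'G' (try body) → 'B' (except TypeError) → 'H' (finally) → 'Q' (after the try/except). Output: GBHQ

Answer: GBHQ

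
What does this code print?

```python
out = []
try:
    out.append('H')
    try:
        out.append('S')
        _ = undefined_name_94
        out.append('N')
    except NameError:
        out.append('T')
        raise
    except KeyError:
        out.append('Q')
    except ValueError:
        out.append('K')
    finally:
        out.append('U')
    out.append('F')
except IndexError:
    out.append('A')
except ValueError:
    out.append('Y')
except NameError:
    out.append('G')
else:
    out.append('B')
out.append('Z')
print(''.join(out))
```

Execution trace: 'H' (try body) → 'S' (inner try body) → 'T' (inner except NameError) → 'U' (inner finally) → 'G' (except NameError) → 'Z' (after the try/except). Output: HSTUGZ

Answer: HSTUGZ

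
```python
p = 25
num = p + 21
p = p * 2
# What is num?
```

Trace:
`p = 25` → p = 25
`num = p + 21` → num = 46
`p = p * 2` → p = 50
So num = 46

Answer: 46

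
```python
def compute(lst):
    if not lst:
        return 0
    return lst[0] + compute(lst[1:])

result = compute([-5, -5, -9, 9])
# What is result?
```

(-5) + (-5) + (-9) + 9 + 0 = -10

Answer: -10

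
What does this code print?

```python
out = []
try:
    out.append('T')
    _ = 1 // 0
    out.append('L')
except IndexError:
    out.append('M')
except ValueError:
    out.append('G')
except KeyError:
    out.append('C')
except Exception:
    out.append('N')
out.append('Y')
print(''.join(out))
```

Execution trace: 'T' (try body) → 'N' (except Exception) → 'Y' (after the try/except). Output: TNY

Answer: TNY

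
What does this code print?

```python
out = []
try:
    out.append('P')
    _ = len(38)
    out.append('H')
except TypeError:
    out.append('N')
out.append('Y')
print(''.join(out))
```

Execution trace: 'P' (try body) → 'N' (except TypeError) → 'Y' (after the try/except). Output: PNY

Answer: PNY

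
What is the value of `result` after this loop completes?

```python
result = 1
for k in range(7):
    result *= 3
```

3^7 = 2187
`result` takes the values: 1 → 3 → 9 → 27 → 81 → 243 → 729 → 2187

Answer: 2187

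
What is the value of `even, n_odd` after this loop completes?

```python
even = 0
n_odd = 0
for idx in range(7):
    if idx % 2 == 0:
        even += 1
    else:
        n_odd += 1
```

Count evens and odds in range(7)
`even, n_odd` takes the values: (0, 0) → (1, 0) → (1, 1) → (2, 1) → (2, 2) → (3, 2) → (3, 3) → (4, 3)

Answer: 4, 3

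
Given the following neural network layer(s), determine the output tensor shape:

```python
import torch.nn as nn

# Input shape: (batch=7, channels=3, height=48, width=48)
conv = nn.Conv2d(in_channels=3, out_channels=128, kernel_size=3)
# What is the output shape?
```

Input: (7, 3, 48, 48) -> Output: (7, 128, 46, 46)

Answer: (7, 128, 46, 46)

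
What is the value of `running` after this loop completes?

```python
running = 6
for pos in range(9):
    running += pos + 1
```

Start at 6, add 1 to 9 = 51
`running` takes the values: 6 → 7 → 9 → 12 → 16 → 21 → 27 → 34 → 42 → 51

Answer: 51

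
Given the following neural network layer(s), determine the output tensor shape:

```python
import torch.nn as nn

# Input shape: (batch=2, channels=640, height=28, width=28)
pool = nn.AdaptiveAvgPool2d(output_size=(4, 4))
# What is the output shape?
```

Input: (2, 640, 28, 28) -> Output: (2, 640, 4, 4)

Answer: (2, 640, 4, 4)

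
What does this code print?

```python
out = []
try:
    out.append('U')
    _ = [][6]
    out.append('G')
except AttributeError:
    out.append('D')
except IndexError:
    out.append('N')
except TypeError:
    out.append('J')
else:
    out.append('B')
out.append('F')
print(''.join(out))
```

Execution trace: 'U' (try body) → 'N' (except IndexError) → 'F' (after the try/except). Output: UNF

Answer: UNF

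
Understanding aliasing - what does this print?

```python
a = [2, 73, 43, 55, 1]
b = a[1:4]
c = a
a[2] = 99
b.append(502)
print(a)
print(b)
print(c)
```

Key concept: slice vs alias.
Step by step:
`a = [2, 73, 43, 55, 1]` → a = [2, 73, 43, 55, 1]
`b = a[1:4]` → b = [73, 43, 55]
`c = a` → c = [2, 73, 43, 55, 1] (same object as a)
`a[2] = 99` → a = [2, 73, 99, 55, 1] (same object as c); c = [2, 73, 99, 55, 1] (same object as a)
`b.append(502)` → b = [73, 43, 55, 502]
`print(a)` → prints [2, 73, 99, 55, 1]
`print(b)` → prints [73, 43, 55, 502]
`print(c)` → prints [2, 73, 99, 55, 1]

Answer:
[2, 73, 99, 55, 1]
[73, 43, 55, 502]
[2, 73, 99, 55, 1]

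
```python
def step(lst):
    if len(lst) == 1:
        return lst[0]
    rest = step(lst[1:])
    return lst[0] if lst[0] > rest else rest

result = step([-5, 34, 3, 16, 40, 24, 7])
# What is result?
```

Recursive max over [-5, 34, 3, 16, 40, 24, 7] = 40

Answer: 40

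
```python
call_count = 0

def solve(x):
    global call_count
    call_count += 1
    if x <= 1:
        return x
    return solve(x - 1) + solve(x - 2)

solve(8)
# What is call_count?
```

Calls(x) = 1 + Calls(x-1) + Calls(x-2); Calls(0)=Calls(1)=1. For x=8 this gives 67.

Answer: 67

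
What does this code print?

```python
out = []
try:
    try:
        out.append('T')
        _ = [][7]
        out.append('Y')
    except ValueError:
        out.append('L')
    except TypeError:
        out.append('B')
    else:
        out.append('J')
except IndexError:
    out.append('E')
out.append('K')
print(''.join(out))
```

Execution trace: 'T' (try body) → 'E' (outer except IndexError) → 'K' (after the try/except). Output: TEK

Answer: TEK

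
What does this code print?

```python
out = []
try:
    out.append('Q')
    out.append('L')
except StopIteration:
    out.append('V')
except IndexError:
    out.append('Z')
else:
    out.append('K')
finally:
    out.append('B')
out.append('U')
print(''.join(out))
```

Execution trace: 'Q' (try body) → 'L' (try body, no exception) → 'K' (else) → 'B' (finally) → 'U' (after the try/except). Output: QLKBU

Answer: QLKBU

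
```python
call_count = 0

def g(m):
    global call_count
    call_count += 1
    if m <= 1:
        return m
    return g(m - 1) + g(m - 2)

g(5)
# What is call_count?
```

Calls(m) = 1 + Calls(m-1) + Calls(m-2); Calls(0)=Calls(1)=1. For m=5 this gives 15.

Answer: 15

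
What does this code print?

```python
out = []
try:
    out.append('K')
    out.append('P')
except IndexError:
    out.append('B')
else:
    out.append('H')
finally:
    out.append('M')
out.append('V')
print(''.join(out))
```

Execution trace: 'K' (try body) → 'P' (try body, no exception) → 'H' (else) → 'M' (finally) → 'V' (after the try/except). Output: KPHMV

Answer: KPHMV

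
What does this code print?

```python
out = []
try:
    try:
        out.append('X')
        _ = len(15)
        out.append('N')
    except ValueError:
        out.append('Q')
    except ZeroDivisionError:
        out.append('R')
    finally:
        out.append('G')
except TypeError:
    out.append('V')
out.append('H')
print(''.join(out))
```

Execution trace: 'X' (try body) → 'G' (finally) → 'V' (outer except TypeError) → 'H' (after the try/except). Output: XGVH

Answer: XGVH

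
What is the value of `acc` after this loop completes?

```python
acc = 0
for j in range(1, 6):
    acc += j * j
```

Sum of squares 1² to 5² = 55
`acc` takes the values: 0 → 1 → 5 → 14 → 30 → 55

Answer: 55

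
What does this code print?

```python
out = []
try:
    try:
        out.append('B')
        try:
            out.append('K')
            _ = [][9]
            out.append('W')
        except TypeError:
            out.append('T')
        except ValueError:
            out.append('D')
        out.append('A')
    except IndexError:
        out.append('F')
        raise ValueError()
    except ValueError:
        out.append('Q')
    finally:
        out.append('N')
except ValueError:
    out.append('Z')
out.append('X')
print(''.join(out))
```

Execution trace: 'B' (try body) → 'K' (inner try body) → 'F' (except IndexError) → 'N' (finally) → 'Z' (outer except ValueError) → 'X' (after the try/except). Output: BKFNZX

Answer: BKFNZX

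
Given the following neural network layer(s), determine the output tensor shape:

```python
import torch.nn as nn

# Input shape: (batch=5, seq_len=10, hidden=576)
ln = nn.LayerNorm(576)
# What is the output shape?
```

Input: (5, 10, 576) -> Output: (5, 10, 576)

Answer: (5, 10, 576)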